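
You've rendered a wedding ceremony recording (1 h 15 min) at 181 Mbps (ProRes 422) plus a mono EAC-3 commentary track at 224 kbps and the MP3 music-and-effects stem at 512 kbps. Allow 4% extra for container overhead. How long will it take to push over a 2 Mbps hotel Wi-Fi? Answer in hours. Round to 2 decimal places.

1 h 15 min = 75 min = 4500 s
Audio total: 224 + 512 = 736 kbps = 0.736 Mbps.
Total bitrate: 181.736 Mbps.
File: 181.736 Mbps × 4500 s = 817812.0 Mb.
With 4% container overhead: ×1.04. → 850524.5 Mb.
At 2 Mbps: 850524.5 / 2 = 425262.2 s ≈ 118 hours.

118.13 hours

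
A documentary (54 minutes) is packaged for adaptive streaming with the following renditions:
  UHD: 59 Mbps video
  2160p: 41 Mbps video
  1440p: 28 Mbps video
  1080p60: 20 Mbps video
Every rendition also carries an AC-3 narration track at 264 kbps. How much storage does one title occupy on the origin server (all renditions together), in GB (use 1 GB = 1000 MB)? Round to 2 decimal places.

60.37 GB

54 min = 3240 s
Audio: 264 kbps = 0.264 Mbps.
Sum of rendition bitrates: (59+0.264) + (41+0.264) + (28+0.264) + (20+0.264) = 149.056 Mbps.
× 3240 s = 482,941 Mb = 60,368 MB = 60.37 GB.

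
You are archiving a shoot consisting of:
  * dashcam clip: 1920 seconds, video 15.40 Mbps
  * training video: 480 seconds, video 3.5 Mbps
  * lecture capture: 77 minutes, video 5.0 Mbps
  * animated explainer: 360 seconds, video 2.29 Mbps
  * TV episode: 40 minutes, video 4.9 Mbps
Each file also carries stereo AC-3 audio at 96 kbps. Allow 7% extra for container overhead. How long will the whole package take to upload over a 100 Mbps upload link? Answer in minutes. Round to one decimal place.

Audio: 96 kbps = 0.096 Mbps.
dashcam clip: 15.496 Mbps × 1920 s × 1.07 = 31835.0 Mb
training video: 3.596 Mbps × 480 s × 1.07 = 1846.9 Mb
lecture capture: 5.096 Mbps × 4620 s × 1.07 = 25191.6 Mb
animated explainer: 2.386 Mbps × 360 s × 1.07 = 919.1 Mb
TV episode: 4.996 Mbps × 2400 s × 1.07 = 12829.7 Mb
Total: 72622.3 Mb = 9077.8 MB.
At 100 Mbps: 72622.3 / 100 = 726 s ≈ 12.1 minutes.

12.1 minutes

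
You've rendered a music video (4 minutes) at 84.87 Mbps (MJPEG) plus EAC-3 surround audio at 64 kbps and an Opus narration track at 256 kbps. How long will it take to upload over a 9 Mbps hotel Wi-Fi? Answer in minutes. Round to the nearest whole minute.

38 minutes

4 min = 240 s
Audio total: 64 + 256 = 320 kbps = 0.320 Mbps.
Total bitrate: 85.190 Mbps.
File: 85.190 Mbps × 240 s = 20445.6 Mb.
At 9 Mbps: 20445.6 / 9 = 2271.7 s ≈ 37.9 minutes.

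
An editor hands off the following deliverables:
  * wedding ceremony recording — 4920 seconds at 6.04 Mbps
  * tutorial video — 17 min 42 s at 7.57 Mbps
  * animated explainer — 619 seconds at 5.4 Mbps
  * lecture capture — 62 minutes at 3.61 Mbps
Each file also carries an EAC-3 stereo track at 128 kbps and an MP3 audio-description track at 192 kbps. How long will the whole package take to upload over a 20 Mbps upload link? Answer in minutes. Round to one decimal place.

48.2 minutes

Audio total: 128 + 192 = 320 kbps = 0.320 Mbps.
wedding ceremony recording: 6.360 Mbps × 4920 s = 31291.2 Mb
tutorial video: 7.890 Mbps × 1062 s = 8379.2 Mb
animated explainer: 5.720 Mbps × 619 s = 3540.7 Mb
lecture capture: 3.930 Mbps × 3720 s = 14619.6 Mb
Total: 57830.7 Mb = 7228.8 MB.
At 20 Mbps: 57830.7 / 20 = 2892 s ≈ 48.2 minutes.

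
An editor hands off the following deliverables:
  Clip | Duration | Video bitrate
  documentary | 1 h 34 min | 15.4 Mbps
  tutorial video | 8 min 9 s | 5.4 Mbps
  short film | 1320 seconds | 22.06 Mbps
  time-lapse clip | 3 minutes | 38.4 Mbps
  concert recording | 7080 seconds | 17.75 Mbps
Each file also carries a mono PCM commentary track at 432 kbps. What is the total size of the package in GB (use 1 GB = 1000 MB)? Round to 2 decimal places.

Audio: 432 kbps = 0.432 Mbps.
documentary: 15.832 Mbps × 5640 s = 89292.5 Mb
tutorial video: 5.832 Mbps × 489 s = 2851.8 Mb
short film: 22.492 Mbps × 1320 s = 29689.4 Mb
time-lapse clip: 38.832 Mbps × 180 s = 6989.8 Mb
concert recording: 18.182 Mbps × 7080 s = 128728.6 Mb
Total: 257552.1 Mb = 32194.0 MB.
= 32.19 GB.

32.19 GB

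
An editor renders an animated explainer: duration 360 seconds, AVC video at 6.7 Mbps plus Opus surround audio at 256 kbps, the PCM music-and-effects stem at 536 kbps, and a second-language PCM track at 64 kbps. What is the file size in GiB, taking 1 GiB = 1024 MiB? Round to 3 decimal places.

Audio total: 256 + 536 + 64 = 856 kbps = 0.856 Mbps.
Total bitrate: 6.7 + 0.856 = 7.556 Mbps.
Stream data: 7.556 Mbps × 360 s = 2720.2 Mb.
2,720 Mb = 340,020,000 bytes ÷ 1,073,741,824 = 0.3167 GiB.

0.317 GiB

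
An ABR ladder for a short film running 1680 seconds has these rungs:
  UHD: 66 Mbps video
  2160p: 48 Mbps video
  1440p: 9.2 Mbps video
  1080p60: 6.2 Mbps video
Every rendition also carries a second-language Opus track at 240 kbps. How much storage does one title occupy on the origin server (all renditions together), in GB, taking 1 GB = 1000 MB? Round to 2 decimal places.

27.38 GB

Audio: 240 kbps = 0.240 Mbps.
Sum of rendition bitrates: (66+0.240) + (48+0.240) + (9.2+0.240) + (6.2+0.240) = 130.360 Mbps.
× 1680 s = 219,005 Mb = 27,376 MB = 27.38 GB.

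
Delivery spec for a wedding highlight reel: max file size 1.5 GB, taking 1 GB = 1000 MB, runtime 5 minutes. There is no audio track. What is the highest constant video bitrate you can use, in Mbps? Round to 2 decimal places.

Budget: 1.5 GB = 12000.0 Mb.
5 min = 300 s
Total bitrate budget: 12000.0 Mb / 300 s = 40.000 Mbps.

40.00 Mbps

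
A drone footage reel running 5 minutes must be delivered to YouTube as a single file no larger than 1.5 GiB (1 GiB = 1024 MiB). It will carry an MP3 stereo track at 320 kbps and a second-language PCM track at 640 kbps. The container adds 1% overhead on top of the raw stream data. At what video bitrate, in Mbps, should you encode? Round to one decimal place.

Budget: 1.5 GiB = 12884.9 Mb.
Stream payload after overhead: 12884.9 / 1.01 = 12757.3 Mb.
5 min = 300 s
Total bitrate budget: 12757.3 Mb / 300 s = 42.524 Mbps.
Audio total: 320 + 640 = 960 kbps = 0.960 Mbps.
Video: 42.524 − 0.960 = 41.564 Mbps.

41.6 Mbps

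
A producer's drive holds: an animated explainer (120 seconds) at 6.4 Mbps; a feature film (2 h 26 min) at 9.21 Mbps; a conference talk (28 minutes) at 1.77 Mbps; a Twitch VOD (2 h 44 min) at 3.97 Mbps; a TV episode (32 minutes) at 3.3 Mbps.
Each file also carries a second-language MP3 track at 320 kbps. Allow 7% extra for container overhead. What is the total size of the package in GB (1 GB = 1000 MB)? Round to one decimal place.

18.3 GB

Audio: 320 kbps = 0.320 Mbps.
animated explainer: 6.720 Mbps × 120 s × 1.07 = 862.8 Mb
feature film: 9.530 Mbps × 8760 s × 1.07 = 89326.6 Mb
conference talk: 2.090 Mbps × 1680 s × 1.07 = 3757.0 Mb
Twitch VOD: 4.290 Mbps × 9840 s × 1.07 = 45168.6 Mb
TV episode: 3.620 Mbps × 1920 s × 1.07 = 7436.9 Mb
Total: 146551.9 Mb = 18319.0 MB.
= 18.32 GB.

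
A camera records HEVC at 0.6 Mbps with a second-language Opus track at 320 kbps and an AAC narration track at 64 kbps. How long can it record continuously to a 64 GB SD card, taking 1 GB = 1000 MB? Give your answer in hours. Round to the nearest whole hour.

145 hours

Audio total: 320 + 64 = 384 kbps = 0.384 Mbps.
Total bitrate: 0.6 + 0.384 = 0.984 Mbps.
Capacity: 64 GB = 512,000 Mb.
Recording time: 512,000 / 0.984 = 520,325 s ≈ 145 hours.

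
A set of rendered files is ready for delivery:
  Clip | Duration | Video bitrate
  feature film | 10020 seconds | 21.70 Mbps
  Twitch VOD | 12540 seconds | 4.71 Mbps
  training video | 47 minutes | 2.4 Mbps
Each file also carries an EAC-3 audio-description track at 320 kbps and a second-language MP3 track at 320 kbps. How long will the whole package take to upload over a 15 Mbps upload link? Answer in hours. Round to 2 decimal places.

Audio total: 320 + 320 = 640 kbps = 0.640 Mbps.
feature film: 22.340 Mbps × 10020 s = 223846.8 Mb
Twitch VOD: 5.350 Mbps × 12540 s = 67089.0 Mb
training video: 3.040 Mbps × 2820 s = 8572.8 Mb
Total: 299508.6 Mb = 37438.6 MB.
At 15 Mbps: 299508.6 / 15 = 19967 s ≈ 5.55 hours.

5.55 hours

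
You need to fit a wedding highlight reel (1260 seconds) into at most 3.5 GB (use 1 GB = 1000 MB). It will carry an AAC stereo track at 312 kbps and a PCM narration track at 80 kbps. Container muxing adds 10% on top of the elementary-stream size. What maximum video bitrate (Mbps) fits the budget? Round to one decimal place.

Budget: 3.5 GB = 28000.0 Mb.
Stream payload after overhead: 28000.0 / 1.10 = 25454.5 Mb.
Total bitrate budget: 25454.5 Mb / 1260 s = 20.202 Mbps.
Audio total: 312 + 80 = 392 kbps = 0.392 Mbps.
Video: 20.202 − 0.392 = 19.810 Mbps.

19.8 Mbps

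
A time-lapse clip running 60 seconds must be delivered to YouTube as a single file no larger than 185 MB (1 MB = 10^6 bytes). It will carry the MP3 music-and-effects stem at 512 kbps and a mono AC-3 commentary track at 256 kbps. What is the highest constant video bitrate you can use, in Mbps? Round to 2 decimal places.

23.90 Mbps

Budget: 185 MB = 1480.0 Mb.
Total bitrate budget: 1480.0 Mb / 60 s = 24.667 Mbps.
Audio total: 512 + 256 = 768 kbps = 0.768 Mbps.
Video: 24.667 − 0.768 = 23.899 Mbps.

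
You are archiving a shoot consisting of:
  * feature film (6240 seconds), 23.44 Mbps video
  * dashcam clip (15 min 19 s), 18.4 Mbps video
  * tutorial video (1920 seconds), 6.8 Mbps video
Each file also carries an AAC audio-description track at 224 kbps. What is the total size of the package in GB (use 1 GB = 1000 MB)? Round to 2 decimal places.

Audio: 224 kbps = 0.224 Mbps.
feature film: 23.664 Mbps × 6240 s = 147663.4 Mb
dashcam clip: 18.624 Mbps × 919 s = 17115.5 Mb
tutorial video: 7.024 Mbps × 1920 s = 13486.1 Mb
Total: 178264.9 Mb = 22283.1 MB.
= 22.28 GB.

22.28 GB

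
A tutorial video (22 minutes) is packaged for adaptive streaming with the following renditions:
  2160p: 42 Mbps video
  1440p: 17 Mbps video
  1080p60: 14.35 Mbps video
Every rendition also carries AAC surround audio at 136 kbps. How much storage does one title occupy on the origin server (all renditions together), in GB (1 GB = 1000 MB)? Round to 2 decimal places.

22 min = 1320 s
Audio: 136 kbps = 0.136 Mbps.
Sum of rendition bitrates: (42+0.136) + (17+0.136) + (14.35+0.136) = 73.758 Mbps.
× 1320 s = 97,361 Mb = 12,170 MB = 12.17 GB.

12.17 GB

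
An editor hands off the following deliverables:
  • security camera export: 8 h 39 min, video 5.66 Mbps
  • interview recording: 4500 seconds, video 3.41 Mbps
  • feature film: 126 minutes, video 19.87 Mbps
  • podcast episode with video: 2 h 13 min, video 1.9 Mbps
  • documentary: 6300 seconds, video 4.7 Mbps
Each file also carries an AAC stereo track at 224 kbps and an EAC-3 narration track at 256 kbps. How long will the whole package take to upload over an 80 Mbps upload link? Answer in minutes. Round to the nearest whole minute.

86 minutes

Audio total: 224 + 256 = 480 kbps = 0.480 Mbps.
security camera export: 6.140 Mbps × 31140 s = 191199.6 Mb
interview recording: 3.890 Mbps × 4500 s = 17505.0 Mb
feature film: 20.350 Mbps × 7560 s = 153846.0 Mb
podcast episode with video: 2.380 Mbps × 7980 s = 18992.4 Mb
documentary: 5.180 Mbps × 6300 s = 32634.0 Mb
Total: 414177.0 Mb = 51772.1 MB.
At 80 Mbps: 414177.0 / 80 = 5177 s ≈ 86.3 minutes.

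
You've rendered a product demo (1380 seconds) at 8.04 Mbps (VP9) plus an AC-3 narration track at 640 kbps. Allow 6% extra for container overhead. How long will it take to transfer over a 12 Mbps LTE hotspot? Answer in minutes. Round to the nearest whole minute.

Audio: 640 kbps = 0.640 Mbps.
Total bitrate: 8.680 Mbps.
File: 8.680 Mbps × 1380 s = 11978.4 Mb.
With 6% container overhead: ×1.06. → 12697.1 Mb.
At 12 Mbps: 12697.1 / 12 = 1058.1 s ≈ 17.6 minutes.

18 minutes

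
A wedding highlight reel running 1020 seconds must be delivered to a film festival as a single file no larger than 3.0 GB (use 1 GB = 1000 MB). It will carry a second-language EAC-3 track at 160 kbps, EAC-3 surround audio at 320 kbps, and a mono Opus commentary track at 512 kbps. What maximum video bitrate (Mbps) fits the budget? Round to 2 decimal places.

Budget: 3.0 GB = 24000.0 Mb.
Total bitrate budget: 24000.0 Mb / 1020 s = 23.529 Mbps.
Audio total: 160 + 320 + 512 = 992 kbps = 0.992 Mbps.
Video: 23.529 − 0.992 = 22.537 Mbps.

22.54 Mbps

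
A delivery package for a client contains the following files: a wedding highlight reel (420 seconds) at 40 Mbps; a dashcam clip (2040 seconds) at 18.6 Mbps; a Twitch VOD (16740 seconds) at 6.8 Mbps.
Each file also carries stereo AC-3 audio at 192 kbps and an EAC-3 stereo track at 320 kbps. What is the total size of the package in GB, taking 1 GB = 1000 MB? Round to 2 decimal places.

Audio total: 192 + 320 = 512 kbps = 0.512 Mbps.
wedding highlight reel: 40.512 Mbps × 420 s = 17015.0 Mb
dashcam clip: 19.112 Mbps × 2040 s = 38988.5 Mb
Twitch VOD: 7.312 Mbps × 16740 s = 122402.9 Mb
Total: 178406.4 Mb = 22300.8 MB.
= 22.30 GB.

22.30 GB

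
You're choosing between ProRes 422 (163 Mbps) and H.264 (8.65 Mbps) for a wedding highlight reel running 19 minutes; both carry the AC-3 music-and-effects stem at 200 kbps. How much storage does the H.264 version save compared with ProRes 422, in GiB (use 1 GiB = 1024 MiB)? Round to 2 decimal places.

19 min = 1140 s
Audio: 200 kbps = 0.200 Mbps.
ProRes 422: 163.200 Mbps × 1140 s = 186048.0 Mb = 21.659 GiB.
H.264: 8.850 Mbps × 1140 s = 10089.0 Mb = 1.175 GiB.
Saving: 21.659 − 1.175 = 20.484 GiB.

20.48 GiB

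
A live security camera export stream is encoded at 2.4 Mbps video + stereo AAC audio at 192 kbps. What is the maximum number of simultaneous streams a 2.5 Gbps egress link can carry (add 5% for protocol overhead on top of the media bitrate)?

918

Audio: 192 kbps = 0.192 Mbps.
Per-viewer media rate: 2.592 Mbps.
On the wire with 5% overhead: 2.722 Mbps.
2.5 Gbps = 2,500 Mbps; 2,500 / 2.722 = 918.58 → 918 viewers.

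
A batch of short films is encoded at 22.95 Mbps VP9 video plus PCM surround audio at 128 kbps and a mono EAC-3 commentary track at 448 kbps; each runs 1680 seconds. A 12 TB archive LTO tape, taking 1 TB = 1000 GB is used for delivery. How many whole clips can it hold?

2428

Audio total: 128 + 448 = 576 kbps = 0.576 Mbps.
Total bitrate: 23.526 Mbps.
Per item: 23.526 Mbps × 1680 s = 39,524 Mb = 4,940 MB.
Capacity: 12 TB = 96,000,000 Mb; 2428.92 items → 2428 complete.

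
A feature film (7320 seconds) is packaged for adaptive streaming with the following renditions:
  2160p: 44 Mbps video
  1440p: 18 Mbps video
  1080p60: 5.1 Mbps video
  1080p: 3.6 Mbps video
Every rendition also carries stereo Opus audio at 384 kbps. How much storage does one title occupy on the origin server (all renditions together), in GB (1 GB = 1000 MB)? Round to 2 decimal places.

66.10 GB

Audio: 384 kbps = 0.384 Mbps.
Sum of rendition bitrates: (44+0.384) + (18+0.384) + (5.1+0.384) + (3.6+0.384) = 72.236 Mbps.
× 7320 s = 528,768 Mb = 66,096 MB = 66.10 GB.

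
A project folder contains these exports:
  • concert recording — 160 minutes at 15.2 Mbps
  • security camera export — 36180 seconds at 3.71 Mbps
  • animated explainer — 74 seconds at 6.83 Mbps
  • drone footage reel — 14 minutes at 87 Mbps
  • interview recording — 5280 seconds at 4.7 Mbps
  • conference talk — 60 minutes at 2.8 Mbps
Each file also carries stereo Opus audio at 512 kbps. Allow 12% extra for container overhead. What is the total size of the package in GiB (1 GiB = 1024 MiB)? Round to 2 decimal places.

54.38 GiB

Audio: 512 kbps = 0.512 Mbps.
concert recording: 15.712 Mbps × 9600 s × 1.12 = 168935.4 Mb
security camera export: 4.222 Mbps × 36180 s × 1.12 = 171082.2 Mb
animated explainer: 7.342 Mbps × 74 s × 1.12 = 608.5 Mb
drone footage reel: 87.512 Mbps × 840 s × 1.12 = 82331.3 Mb
interview recording: 5.212 Mbps × 5280 s × 1.12 = 30821.7 Mb
conference talk: 3.312 Mbps × 3600 s × 1.12 = 13354.0 Mb
Total: 467133.1 Mb = 58391.6 MB.
= 54.38 GiB.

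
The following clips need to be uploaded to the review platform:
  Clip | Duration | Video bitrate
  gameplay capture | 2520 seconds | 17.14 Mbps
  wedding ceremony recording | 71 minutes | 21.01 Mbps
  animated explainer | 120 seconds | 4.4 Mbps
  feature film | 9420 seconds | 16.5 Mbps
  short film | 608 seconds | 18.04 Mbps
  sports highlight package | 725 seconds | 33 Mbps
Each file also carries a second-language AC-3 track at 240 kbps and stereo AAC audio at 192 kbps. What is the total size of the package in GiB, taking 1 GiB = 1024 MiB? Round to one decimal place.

38.6 GiB

Audio total: 240 + 192 = 432 kbps = 0.432 Mbps.
gameplay capture: 17.572 Mbps × 2520 s = 44281.4 Mb
wedding ceremony recording: 21.442 Mbps × 4260 s = 91342.9 Mb
animated explainer: 4.832 Mbps × 120 s = 579.8 Mb
feature film: 16.932 Mbps × 9420 s = 159499.4 Mb
short film: 18.472 Mbps × 608 s = 11231.0 Mb
sports highlight package: 33.432 Mbps × 725 s = 24238.2 Mb
Total: 331172.8 Mb = 41396.6 MB.
= 38.55 GiB.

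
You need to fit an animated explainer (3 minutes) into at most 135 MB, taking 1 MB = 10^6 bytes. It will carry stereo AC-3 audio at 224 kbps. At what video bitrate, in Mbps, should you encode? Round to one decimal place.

5.8 Mbps

Budget: 135 MB = 1080.0 Mb.
3 min = 180 s
Total bitrate budget: 1080.0 Mb / 180 s = 6.000 Mbps.
Audio: 224 kbps = 0.224 Mbps.
Video: 6.000 − 0.224 = 5.776 Mbps.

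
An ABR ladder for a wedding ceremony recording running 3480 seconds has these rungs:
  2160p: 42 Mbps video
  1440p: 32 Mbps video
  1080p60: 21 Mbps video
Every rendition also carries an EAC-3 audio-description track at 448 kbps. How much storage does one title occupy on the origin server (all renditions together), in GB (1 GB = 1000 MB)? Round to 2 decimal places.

41.91 GB

Audio: 448 kbps = 0.448 Mbps.
Sum of rendition bitrates: (42+0.448) + (32+0.448) + (21+0.448) = 96.344 Mbps.
× 3480 s = 335,277 Mb = 41,910 MB = 41.91 GB.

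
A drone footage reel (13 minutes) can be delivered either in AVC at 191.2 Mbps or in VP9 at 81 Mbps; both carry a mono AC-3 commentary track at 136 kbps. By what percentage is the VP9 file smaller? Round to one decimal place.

13 min = 780 s
Audio: 136 kbps = 0.136 Mbps.
AVC: 191.336 Mbps × 780 s = 149242.1 Mb = 17.374 GiB.
VP9: 81.136 Mbps × 780 s = 63286.1 Mb = 7.367 GiB.
Reduction: (1 − 7.367/17.374) × 100 = 57.60%.

57.6%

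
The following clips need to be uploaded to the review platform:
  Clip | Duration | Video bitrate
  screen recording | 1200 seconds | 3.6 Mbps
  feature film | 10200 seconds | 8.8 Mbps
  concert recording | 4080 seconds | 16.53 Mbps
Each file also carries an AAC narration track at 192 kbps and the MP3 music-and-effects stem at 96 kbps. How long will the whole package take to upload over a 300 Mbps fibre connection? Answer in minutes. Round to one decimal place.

Audio total: 192 + 96 = 288 kbps = 0.288 Mbps.
screen recording: 3.888 Mbps × 1200 s = 4665.6 Mb
feature film: 9.088 Mbps × 10200 s = 92697.6 Mb
concert recording: 16.818 Mbps × 4080 s = 68617.4 Mb
Total: 165980.6 Mb = 20747.6 MB.
At 300 Mbps: 165980.6 / 300 = 553 s ≈ 9.22 minutes.

9.2 minutes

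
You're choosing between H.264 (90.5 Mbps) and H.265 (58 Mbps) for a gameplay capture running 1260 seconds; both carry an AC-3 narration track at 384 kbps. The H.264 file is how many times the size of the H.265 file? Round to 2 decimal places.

Audio: 384 kbps = 0.384 Mbps.
H.264: 90.884 Mbps × 1260 s = 114513.8 Mb = 13.331 GiB.
H.265: 58.384 Mbps × 1260 s = 73563.8 Mb = 8.564 GiB.
Ratio: 13.331 / 8.564 = 1.557.

1.56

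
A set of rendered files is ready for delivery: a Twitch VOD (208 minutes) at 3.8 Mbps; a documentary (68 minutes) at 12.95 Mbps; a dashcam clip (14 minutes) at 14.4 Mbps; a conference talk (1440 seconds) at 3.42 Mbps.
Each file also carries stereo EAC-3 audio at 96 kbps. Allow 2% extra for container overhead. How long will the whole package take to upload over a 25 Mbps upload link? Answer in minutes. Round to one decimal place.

81.0 minutes

Audio: 96 kbps = 0.096 Mbps.
Twitch VOD: 3.896 Mbps × 12480 s × 1.02 = 49594.5 Mb
documentary: 13.046 Mbps × 4080 s × 1.02 = 54292.2 Mb
dashcam clip: 14.496 Mbps × 840 s × 1.02 = 12420.2 Mb
conference talk: 3.516 Mbps × 1440 s × 1.02 = 5164.3 Mb
Total: 121471.2 Mb = 15183.9 MB.
At 25 Mbps: 121471.2 / 25 = 4859 s ≈ 81 minutes.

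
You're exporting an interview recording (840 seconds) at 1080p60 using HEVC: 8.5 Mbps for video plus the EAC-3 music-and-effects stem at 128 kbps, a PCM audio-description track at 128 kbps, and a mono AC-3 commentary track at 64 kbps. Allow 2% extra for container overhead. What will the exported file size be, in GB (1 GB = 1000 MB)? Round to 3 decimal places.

Audio total: 128 + 128 + 64 = 320 kbps = 0.320 Mbps.
Total bitrate: 8.5 + 0.320 = 8.820 Mbps.
Stream data: 8.820 Mbps × 840 s = 7408.8 Mb.
With 2% container overhead: ×1.02.
7,557 Mb ÷ 8 = 944.6 MB → 0.9446 GB.

0.945 GB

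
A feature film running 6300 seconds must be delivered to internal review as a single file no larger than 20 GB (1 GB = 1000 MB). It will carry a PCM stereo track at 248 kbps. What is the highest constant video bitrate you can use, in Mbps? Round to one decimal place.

Budget: 20 GB = 160000.0 Mb.
Total bitrate budget: 160000.0 Mb / 6300 s = 25.397 Mbps.
Audio: 248 kbps = 0.248 Mbps.
Video: 25.397 − 0.248 = 25.149 Mbps.

25.1 Mbps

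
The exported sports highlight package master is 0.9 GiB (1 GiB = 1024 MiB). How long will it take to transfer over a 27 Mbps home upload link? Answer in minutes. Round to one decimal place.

File: 0.9 GiB = 7730.9 Mb.
At 27 Mbps: 7730.9 / 27 = 286.3 s ≈ 4.77 minutes.

4.8 minutes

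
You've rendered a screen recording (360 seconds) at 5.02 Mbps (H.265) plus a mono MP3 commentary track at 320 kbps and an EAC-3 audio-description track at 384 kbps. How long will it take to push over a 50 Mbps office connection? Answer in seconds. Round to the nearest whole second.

41 seconds

Audio total: 320 + 384 = 704 kbps = 0.704 Mbps.
Total bitrate: 5.724 Mbps.
File: 5.724 Mbps × 360 s = 2060.6 Mb.
At 50 Mbps: 2060.6 / 50 = 41.2 s ≈ 41.2 seconds.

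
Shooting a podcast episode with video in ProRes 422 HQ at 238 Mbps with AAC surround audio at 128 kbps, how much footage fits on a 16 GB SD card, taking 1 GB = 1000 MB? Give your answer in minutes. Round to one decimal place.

9.0 minutes

Audio: 128 kbps = 0.128 Mbps.
Total bitrate: 238 + 0.128 = 238.128 Mbps.
Capacity: 16 GB = 128,000 Mb.
Recording time: 128,000 / 238.128 = 537.5 s ≈ 8.96 minutes.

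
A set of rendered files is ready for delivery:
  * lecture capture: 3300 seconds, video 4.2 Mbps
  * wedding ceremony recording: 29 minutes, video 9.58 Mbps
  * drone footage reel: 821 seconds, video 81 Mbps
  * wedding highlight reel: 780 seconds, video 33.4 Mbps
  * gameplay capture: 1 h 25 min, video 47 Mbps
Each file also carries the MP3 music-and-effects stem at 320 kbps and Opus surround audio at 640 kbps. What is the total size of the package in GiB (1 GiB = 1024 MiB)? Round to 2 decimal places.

43.55 GiB

Audio total: 320 + 640 = 960 kbps = 0.960 Mbps.
lecture capture: 5.160 Mbps × 3300 s = 17028.0 Mb
wedding ceremony recording: 10.540 Mbps × 1740 s = 18339.6 Mb
drone footage reel: 81.960 Mbps × 821 s = 67289.2 Mb
wedding highlight reel: 34.360 Mbps × 780 s = 26800.8 Mb
gameplay capture: 47.960 Mbps × 5100 s = 244596.0 Mb
Total: 374053.6 Mb = 46756.7 MB.
= 43.55 GiB.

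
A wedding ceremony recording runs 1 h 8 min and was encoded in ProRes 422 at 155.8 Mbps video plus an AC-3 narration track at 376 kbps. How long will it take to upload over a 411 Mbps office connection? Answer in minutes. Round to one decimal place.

25.8 minutes

1 h 8 min = 68 min = 4080 s
Audio: 376 kbps = 0.376 Mbps.
Total bitrate: 156.176 Mbps.
File: 156.176 Mbps × 4080 s = 637198.1 Mb.
At 411 Mbps: 637198.1 / 411 = 1550.4 s ≈ 25.8 minutes.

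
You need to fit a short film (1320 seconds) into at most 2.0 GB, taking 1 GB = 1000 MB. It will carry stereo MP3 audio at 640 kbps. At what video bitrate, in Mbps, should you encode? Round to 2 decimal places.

Budget: 2.0 GB = 16000.0 Mb.
Total bitrate budget: 16000.0 Mb / 1320 s = 12.121 Mbps.
Audio: 640 kbps = 0.640 Mbps.
Video: 12.121 − 0.640 = 11.481 Mbps.

11.48 Mbps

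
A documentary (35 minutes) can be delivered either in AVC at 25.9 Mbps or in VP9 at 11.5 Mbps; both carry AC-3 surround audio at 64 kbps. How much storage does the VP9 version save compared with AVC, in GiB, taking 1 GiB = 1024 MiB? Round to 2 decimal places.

3.52 GiB

35 min = 2100 s
Audio: 64 kbps = 0.064 Mbps.
AVC: 25.964 Mbps × 2100 s = 54524.4 Mb = 6.347 GiB.
VP9: 11.564 Mbps × 2100 s = 24284.4 Mb = 2.827 GiB.
Saving: 6.347 − 2.827 = 3.520 GiB.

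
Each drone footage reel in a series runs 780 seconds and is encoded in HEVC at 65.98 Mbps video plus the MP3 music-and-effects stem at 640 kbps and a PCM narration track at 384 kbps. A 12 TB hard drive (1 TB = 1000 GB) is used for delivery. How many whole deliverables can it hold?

Audio total: 640 + 384 = 1024 kbps = 1.024 Mbps.
Total bitrate: 67.004 Mbps.
Per item: 67.004 Mbps × 780 s = 52,263 Mb = 6,533 MB.
Capacity: 12 TB = 96,000,000 Mb; 1836.86 items → 1836 complete.

1836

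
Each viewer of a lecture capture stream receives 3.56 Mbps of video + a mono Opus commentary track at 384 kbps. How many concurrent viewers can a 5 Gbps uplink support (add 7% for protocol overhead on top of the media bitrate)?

1184

Audio: 384 kbps = 0.384 Mbps.
Per-viewer media rate: 3.944 Mbps.
On the wire with 7% overhead: 4.220 Mbps.
5 Gbps = 5,000 Mbps; 5,000 / 4.220 = 1184.81 → 1184 viewers.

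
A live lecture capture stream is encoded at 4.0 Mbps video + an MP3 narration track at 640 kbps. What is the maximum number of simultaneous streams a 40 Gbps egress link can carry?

8620

Audio: 640 kbps = 0.640 Mbps.
Per-viewer media rate: 4.640 Mbps.
40 Gbps = 40,000 Mbps; 40,000 / 4.640 = 8620.69 → 8620 viewers.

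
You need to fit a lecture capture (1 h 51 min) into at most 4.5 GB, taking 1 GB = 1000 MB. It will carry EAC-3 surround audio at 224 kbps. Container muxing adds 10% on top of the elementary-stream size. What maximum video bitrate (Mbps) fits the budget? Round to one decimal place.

Budget: 4.5 GB = 36000.0 Mb.
Stream payload after overhead: 36000.0 / 1.10 = 32727.3 Mb.
1 h 51 min = 111 min = 6660 s
Total bitrate budget: 32727.3 Mb / 6660 s = 4.914 Mbps.
Audio: 224 kbps = 0.224 Mbps.
Video: 4.914 − 0.224 = 4.690 Mbps.

4.7 Mbps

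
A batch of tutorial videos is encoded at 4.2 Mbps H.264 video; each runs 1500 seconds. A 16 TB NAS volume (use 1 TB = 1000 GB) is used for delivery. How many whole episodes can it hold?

Per item: 4.200 Mbps × 1500 s = 6,300 Mb = 787.5 MB.
Capacity: 16 TB = 128,000,000 Mb; 20317.46 items → 20317 complete.

20317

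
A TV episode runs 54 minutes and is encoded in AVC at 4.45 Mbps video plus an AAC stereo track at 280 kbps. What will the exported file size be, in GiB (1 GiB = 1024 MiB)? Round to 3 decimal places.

1.784 GiB

54 min = 3240 s
Audio: 280 kbps = 0.280 Mbps.
Total bitrate: 4.45 + 0.280 = 4.730 Mbps.
Stream data: 4.730 Mbps × 3240 s = 15325.2 Mb.
15,325 Mb = 1,915,650,000 bytes ÷ 1,073,741,824 = 1.784 GiB.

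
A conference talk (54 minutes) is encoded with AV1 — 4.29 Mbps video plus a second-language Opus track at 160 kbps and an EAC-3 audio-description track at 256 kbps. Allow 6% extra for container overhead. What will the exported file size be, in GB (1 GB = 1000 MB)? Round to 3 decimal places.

54 min = 3240 s
Audio total: 160 + 256 = 416 kbps = 0.416 Mbps.
Total bitrate: 4.29 + 0.416 = 4.706 Mbps.
Stream data: 4.706 Mbps × 3240 s = 15247.4 Mb.
With 6% container overhead: ×1.06.
16,162 Mb ÷ 8 = 2,020 MB → 2.020 GB.

2.020 GB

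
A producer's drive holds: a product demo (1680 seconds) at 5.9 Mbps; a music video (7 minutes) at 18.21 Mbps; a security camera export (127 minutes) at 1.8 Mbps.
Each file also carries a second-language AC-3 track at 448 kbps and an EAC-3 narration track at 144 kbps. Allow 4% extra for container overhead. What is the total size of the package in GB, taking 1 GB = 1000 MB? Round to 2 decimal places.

4.81 GB

Audio total: 448 + 144 = 592 kbps = 0.592 Mbps.
product demo: 6.492 Mbps × 1680 s × 1.04 = 11342.8 Mb
music video: 18.802 Mbps × 420 s × 1.04 = 8212.7 Mb
security camera export: 2.392 Mbps × 7620 s × 1.04 = 18956.1 Mb
Total: 38511.7 Mb = 4814.0 MB.
= 4.814 GB.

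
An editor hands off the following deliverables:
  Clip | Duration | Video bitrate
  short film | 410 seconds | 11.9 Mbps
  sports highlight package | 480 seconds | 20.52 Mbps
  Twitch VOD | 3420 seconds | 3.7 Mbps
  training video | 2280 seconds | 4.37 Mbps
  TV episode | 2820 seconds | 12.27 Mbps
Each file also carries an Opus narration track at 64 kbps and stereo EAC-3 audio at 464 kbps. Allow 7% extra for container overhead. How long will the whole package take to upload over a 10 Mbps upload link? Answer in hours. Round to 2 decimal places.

2.29 hours

Audio total: 64 + 464 = 528 kbps = 0.528 Mbps.
short film: 12.428 Mbps × 410 s × 1.07 = 5452.2 Mb
sports highlight package: 21.048 Mbps × 480 s × 1.07 = 10810.3 Mb
Twitch VOD: 4.228 Mbps × 3420 s × 1.07 = 15471.9 Mb
training video: 4.898 Mbps × 2280 s × 1.07 = 11949.2 Mb
TV episode: 12.798 Mbps × 2820 s × 1.07 = 38616.7 Mb
Total: 82300.2 Mb = 10287.5 MB.
At 10 Mbps: 82300.2 / 10 = 8230 s ≈ 2.29 hours.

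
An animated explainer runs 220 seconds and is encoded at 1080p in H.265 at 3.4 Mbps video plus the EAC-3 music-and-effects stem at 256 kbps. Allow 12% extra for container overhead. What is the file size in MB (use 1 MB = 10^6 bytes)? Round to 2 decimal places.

Audio: 256 kbps = 0.256 Mbps.
Total bitrate: 3.4 + 0.256 = 3.656 Mbps.
Stream data: 3.656 Mbps × 220 s = 804.3 Mb.
With 12% container overhead: ×1.12.
900.8 Mb ÷ 8 = 112.6 MB → 112.6 MB.

112.60 MB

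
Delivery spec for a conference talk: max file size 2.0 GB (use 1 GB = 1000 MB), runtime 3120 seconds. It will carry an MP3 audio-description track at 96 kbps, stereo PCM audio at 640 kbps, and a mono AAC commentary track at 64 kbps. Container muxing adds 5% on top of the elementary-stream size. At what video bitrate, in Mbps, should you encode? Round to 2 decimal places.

4.08 Mbps

Budget: 2.0 GB = 16000.0 Mb.
Stream payload after overhead: 16000.0 / 1.05 = 15238.1 Mb.
Total bitrate budget: 15238.1 Mb / 3120 s = 4.884 Mbps.
Audio total: 96 + 640 + 64 = 800 kbps = 0.800 Mbps.
Video: 4.884 − 0.800 = 4.084 Mbps.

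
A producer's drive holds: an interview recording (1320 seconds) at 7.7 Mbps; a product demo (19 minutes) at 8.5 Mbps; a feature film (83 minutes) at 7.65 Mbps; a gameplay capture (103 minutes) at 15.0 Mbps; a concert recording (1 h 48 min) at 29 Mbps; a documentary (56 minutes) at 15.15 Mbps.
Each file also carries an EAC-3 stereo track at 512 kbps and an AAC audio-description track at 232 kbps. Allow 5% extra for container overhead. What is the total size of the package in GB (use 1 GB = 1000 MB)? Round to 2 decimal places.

53.41 GB

Audio total: 512 + 232 = 744 kbps = 0.744 Mbps.
interview recording: 8.444 Mbps × 1320 s × 1.05 = 11703.4 Mb
product demo: 9.244 Mbps × 1140 s × 1.05 = 11065.1 Mb
feature film: 8.394 Mbps × 4980 s × 1.05 = 43892.2 Mb
gameplay capture: 15.744 Mbps × 6180 s × 1.05 = 102162.8 Mb
concert recording: 29.744 Mbps × 6480 s × 1.05 = 202378.2 Mb
documentary: 15.894 Mbps × 3360 s × 1.05 = 56074.0 Mb
Total: 427275.7 Mb = 53409.5 MB.
= 53.41 GB.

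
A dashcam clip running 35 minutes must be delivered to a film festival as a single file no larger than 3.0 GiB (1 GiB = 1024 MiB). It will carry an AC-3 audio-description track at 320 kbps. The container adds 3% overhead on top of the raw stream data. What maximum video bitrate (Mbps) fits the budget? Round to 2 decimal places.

11.59 Mbps

Budget: 3.0 GiB = 25769.8 Mb.
Stream payload after overhead: 25769.8 / 1.03 = 25019.2 Mb.
35 min = 2100 s
Total bitrate budget: 25019.2 Mb / 2100 s = 11.914 Mbps.
Audio: 320 kbps = 0.320 Mbps.
Video: 11.914 − 0.320 = 11.594 Mbps.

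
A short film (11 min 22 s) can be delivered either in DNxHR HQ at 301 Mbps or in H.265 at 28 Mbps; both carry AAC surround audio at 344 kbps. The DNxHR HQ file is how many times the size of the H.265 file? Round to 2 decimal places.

11 min 22 s = 682 s
Audio: 344 kbps = 0.344 Mbps.
DNxHR HQ: 301.344 Mbps × 682 s = 205516.6 Mb = 25.690 GB.
H.265: 28.344 Mbps × 682 s = 19330.6 Mb = 2.416 GB.
Ratio: 25.690 / 2.416 = 10.632.

10.63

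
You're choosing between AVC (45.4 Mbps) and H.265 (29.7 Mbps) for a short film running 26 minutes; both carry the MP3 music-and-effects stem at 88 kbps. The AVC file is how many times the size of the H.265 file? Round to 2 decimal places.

26 min = 1560 s
Audio: 88 kbps = 0.088 Mbps.
AVC: 45.488 Mbps × 1560 s = 70961.3 Mb = 8.870 GB.
H.265: 29.788 Mbps × 1560 s = 46469.3 Mb = 5.809 GB.
Ratio: 8.870 / 5.809 = 1.527.

1.53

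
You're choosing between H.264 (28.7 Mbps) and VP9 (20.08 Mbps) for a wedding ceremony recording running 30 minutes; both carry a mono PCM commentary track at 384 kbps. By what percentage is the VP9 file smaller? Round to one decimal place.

30 min = 1800 s
Audio: 384 kbps = 0.384 Mbps.
H.264: 29.084 Mbps × 1800 s = 52351.2 Mb = 6.544 GB.
VP9: 20.464 Mbps × 1800 s = 36835.2 Mb = 4.604 GB.
Reduction: (1 − 4.604/6.544) × 100 = 29.64%.

29.6%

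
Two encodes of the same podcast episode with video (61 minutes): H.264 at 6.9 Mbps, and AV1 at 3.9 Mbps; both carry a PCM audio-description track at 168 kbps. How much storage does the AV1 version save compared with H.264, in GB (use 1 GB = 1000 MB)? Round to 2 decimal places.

1.37 GB

61 min = 3660 s
Audio: 168 kbps = 0.168 Mbps.
H.264: 7.068 Mbps × 3660 s = 25868.9 Mb = 3.234 GB.
AV1: 4.068 Mbps × 3660 s = 14888.9 Mb = 1.861 GB.
Saving: 3.234 − 1.861 = 1.373 GB.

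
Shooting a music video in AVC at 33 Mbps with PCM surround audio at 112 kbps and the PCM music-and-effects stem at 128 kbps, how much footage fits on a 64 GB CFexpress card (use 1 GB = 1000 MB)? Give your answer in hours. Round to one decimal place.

4.3 hours

Audio total: 112 + 128 = 240 kbps = 0.240 Mbps.
Total bitrate: 33 + 0.240 = 33.240 Mbps.
Capacity: 64 GB = 512,000 Mb.
Recording time: 512,000 / 33.240 = 15,403 s ≈ 4.28 hours.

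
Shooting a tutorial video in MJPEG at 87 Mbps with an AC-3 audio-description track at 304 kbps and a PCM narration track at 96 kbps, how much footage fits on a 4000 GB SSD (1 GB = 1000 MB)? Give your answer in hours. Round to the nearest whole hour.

Audio total: 304 + 96 = 400 kbps = 0.400 Mbps.
Total bitrate: 87 + 0.400 = 87.400 Mbps.
Capacity: 4000 GB = 32,000,000 Mb.
Recording time: 32,000,000 / 87.400 = 366,133 s ≈ 102 hours.

102 hours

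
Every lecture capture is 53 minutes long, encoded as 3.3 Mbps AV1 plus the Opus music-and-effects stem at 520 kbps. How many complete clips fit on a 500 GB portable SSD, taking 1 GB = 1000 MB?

329

53 min = 3180 s
Audio: 520 kbps = 0.520 Mbps.
Total bitrate: 3.820 Mbps.
Per item: 3.820 Mbps × 3180 s = 12,148 Mb = 1,518 MB.
Capacity: 500 GB = 4,000,000 Mb; 329.28 items → 329 complete.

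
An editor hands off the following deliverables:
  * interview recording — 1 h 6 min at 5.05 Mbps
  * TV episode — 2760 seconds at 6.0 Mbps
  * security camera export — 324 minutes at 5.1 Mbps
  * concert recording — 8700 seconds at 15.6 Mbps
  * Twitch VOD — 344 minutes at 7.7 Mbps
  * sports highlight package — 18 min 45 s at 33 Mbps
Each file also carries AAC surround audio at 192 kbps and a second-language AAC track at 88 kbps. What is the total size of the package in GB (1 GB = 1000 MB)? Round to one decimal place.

60.4 GB

Audio total: 192 + 88 = 280 kbps = 0.280 Mbps.
interview recording: 5.330 Mbps × 3960 s = 21106.8 Mb
TV episode: 6.280 Mbps × 2760 s = 17332.8 Mb
security camera export: 5.380 Mbps × 19440 s = 104587.2 Mb
concert recording: 15.880 Mbps × 8700 s = 138156.0 Mb
Twitch VOD: 7.980 Mbps × 20640 s = 164707.2 Mb
sports highlight package: 33.280 Mbps × 1125 s = 37440.0 Mb
Total: 483330.0 Mb = 60416.2 MB.
= 60.42 GB.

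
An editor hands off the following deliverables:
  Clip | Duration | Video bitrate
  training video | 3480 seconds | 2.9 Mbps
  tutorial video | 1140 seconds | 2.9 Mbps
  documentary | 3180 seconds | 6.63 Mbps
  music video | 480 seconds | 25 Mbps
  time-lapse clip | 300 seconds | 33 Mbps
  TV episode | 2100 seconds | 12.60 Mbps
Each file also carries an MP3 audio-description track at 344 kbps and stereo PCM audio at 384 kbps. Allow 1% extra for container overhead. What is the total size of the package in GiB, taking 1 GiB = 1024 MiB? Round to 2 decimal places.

10.65 GiB

Audio total: 344 + 384 = 728 kbps = 0.728 Mbps.
training video: 3.628 Mbps × 3480 s × 1.01 = 12751.7 Mb
tutorial video: 3.628 Mbps × 1140 s × 1.01 = 4177.3 Mb
documentary: 7.358 Mbps × 3180 s × 1.01 = 23632.4 Mb
music video: 25.728 Mbps × 480 s × 1.01 = 12472.9 Mb
time-lapse clip: 33.728 Mbps × 300 s × 1.01 = 10219.6 Mb
TV episode: 13.328 Mbps × 2100 s × 1.01 = 28268.7 Mb
Total: 91522.6 Mb = 11440.3 MB.
= 10.65 GiB.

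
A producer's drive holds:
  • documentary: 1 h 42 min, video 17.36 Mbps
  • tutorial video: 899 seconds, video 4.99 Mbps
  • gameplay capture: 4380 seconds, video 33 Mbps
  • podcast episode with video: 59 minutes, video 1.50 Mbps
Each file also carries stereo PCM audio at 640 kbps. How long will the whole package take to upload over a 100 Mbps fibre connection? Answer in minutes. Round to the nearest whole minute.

45 minutes

Audio: 640 kbps = 0.640 Mbps.
documentary: 18.000 Mbps × 6120 s = 110160.0 Mb
tutorial video: 5.630 Mbps × 899 s = 5061.4 Mb
gameplay capture: 33.640 Mbps × 4380 s = 147343.2 Mb
podcast episode with video: 2.140 Mbps × 3540 s = 7575.6 Mb
Total: 270140.2 Mb = 33767.5 MB.
At 100 Mbps: 270140.2 / 100 = 2701 s ≈ 45 minutes.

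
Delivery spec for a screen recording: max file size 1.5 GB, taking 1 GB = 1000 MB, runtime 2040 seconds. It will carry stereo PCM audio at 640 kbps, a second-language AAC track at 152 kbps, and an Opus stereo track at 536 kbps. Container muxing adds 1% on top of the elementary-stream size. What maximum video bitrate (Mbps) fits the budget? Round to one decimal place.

4.5 Mbps

Budget: 1.5 GB = 12000.0 Mb.
Stream payload after overhead: 12000.0 / 1.01 = 11881.2 Mb.
Total bitrate budget: 11881.2 Mb / 2040 s = 5.824 Mbps.
Audio total: 640 + 152 + 536 = 1328 kbps = 1.328 Mbps.
Video: 5.824 − 1.328 = 4.496 Mbps.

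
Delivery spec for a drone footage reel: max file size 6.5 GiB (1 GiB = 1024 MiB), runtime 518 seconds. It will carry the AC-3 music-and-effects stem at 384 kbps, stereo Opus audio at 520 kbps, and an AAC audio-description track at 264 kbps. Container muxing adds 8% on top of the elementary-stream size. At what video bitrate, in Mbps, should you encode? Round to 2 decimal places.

98.64 Mbps

Budget: 6.5 GiB = 55834.6 Mb.
Stream payload after overhead: 55834.6 / 1.08 = 51698.7 Mb.
Total bitrate budget: 51698.7 Mb / 518 s = 99.804 Mbps.
Audio total: 384 + 520 + 264 = 1168 kbps = 1.168 Mbps.
Video: 99.804 − 1.168 = 98.636 Mbps.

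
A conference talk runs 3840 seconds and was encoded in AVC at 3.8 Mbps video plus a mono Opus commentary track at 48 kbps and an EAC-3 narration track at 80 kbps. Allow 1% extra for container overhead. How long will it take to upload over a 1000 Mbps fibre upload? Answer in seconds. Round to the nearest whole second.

15 seconds

Audio total: 48 + 80 = 128 kbps = 0.128 Mbps.
Total bitrate: 3.928 Mbps.
File: 3.928 Mbps × 3840 s = 15083.5 Mb.
With 1% container overhead: ×1.01. → 15234.4 Mb.
At 1000 Mbps: 15234.4 / 1000 = 15.2 s ≈ 15.2 seconds.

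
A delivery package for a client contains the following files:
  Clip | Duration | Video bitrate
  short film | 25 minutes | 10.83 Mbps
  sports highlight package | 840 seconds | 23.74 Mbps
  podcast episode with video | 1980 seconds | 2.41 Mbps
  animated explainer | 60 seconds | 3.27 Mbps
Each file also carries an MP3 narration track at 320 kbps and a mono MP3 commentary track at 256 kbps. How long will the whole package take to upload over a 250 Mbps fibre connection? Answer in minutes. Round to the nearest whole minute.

3 minutes

Audio total: 320 + 256 = 576 kbps = 0.576 Mbps.
short film: 11.406 Mbps × 1500 s = 17109.0 Mb
sports highlight package: 24.316 Mbps × 840 s = 20425.4 Mb
podcast episode with video: 2.986 Mbps × 1980 s = 5912.3 Mb
animated explainer: 3.846 Mbps × 60 s = 230.8 Mb
Total: 43677.5 Mb = 5459.7 MB.
At 250 Mbps: 43677.5 / 250 = 175 s ≈ 2.91 minutes.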